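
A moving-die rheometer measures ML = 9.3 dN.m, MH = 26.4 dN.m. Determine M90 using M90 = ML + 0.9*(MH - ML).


M90 = ML + 0.9 * (MH - ML)
M90 = 9.3 + 0.9 * (26.4 - 9.3)
M90 = 9.3 + 0.9 * 17.1
M90 = 24.69 dN.m

24.69 dN.m


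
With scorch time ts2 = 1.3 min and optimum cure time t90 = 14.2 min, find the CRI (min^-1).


CRI = 100 / (t90 - ts2)
= 100 / (14.2 - 1.3)
= 100 / 12.9
= 7.75 min^-1

7.75 min^-1


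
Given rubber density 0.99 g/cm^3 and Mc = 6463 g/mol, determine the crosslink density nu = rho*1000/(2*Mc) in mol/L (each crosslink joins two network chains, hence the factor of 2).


nu = rho * 1000 / (2 * Mc)
nu = 0.99 * 1000 / (2 * 6463)
nu = 990.0 / 12926
nu = 0.0766 mol/L

0.0766 mol/L


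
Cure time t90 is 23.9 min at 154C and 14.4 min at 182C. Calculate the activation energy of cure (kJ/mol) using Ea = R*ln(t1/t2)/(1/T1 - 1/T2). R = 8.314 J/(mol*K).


T1 = 427.15 K, T2 = 455.15 K
1/T1 - 1/T2 = 1.4402e-04
ln(t1/t2) = ln(23.9/14.4) = 0.5067
Ea = 8.314 * 0.5067 / 1.4402e-04 = 29247.9351 J/mol
Ea = 29.25 kJ/mol

29.25 kJ/mol


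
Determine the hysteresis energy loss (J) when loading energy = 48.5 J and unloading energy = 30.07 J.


Hysteresis loss = loading - unloading
= 48.5 - 30.07
= 18.43 J

18.43 J


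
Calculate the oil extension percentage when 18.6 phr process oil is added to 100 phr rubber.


Oil % = oil / (100 + oil) * 100
= 18.6 / (100 + 18.6) * 100
= 18.6 / 118.6 * 100
= 15.68%

15.68%


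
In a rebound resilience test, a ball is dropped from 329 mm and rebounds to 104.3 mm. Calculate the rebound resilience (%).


Resilience = h_rebound / h_drop * 100
= 104.3 / 329 * 100
= 31.7%

31.7%


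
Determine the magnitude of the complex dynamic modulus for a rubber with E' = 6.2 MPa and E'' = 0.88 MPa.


|E*| = sqrt(E'^2 + E''^2)
= sqrt(6.2^2 + 0.88^2)
= sqrt(38.4400 + 0.7744)
= 6.262 MPa

6.262 MPa


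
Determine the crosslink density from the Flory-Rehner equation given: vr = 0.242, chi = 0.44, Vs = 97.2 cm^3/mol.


ln(1 - vr) = ln(1 - 0.242) = -0.2771
Numerator = -((-0.2771) + 0.242 + 0.44 * 0.242^2) = 0.0093
Denominator = 97.2 * (0.242^(1/3) - 0.242/2) = 48.8107
nu = 0.0093 / 48.8107 = 1.9061e-04 mol/cm^3

1.9061e-04 mol/cm^3


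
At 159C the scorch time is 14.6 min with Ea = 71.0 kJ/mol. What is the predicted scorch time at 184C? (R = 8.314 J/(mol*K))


Convert temperatures: T1 = 159 + 273.15 = 432.15 K, T2 = 184 + 273.15 = 457.15 K
ts2_new = 14.6 * exp(71000 / 8.314 * (1/457.15 - 1/432.15))
1/T2 - 1/T1 = -1.2655e-04
ts2_new = 4.95 min

4.95 min


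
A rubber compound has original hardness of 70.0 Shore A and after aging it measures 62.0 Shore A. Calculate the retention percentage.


Retention = aged / original * 100
= 62.0 / 70.0 * 100
= 88.6%

88.6%


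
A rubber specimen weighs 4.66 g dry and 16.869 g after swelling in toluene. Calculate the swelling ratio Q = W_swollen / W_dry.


Q = W_swollen / W_dry
Q = 16.869 / 4.66
Q = 3.62

Q = 3.62


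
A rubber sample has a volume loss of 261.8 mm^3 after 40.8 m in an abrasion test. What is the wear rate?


Rate = volume_loss / distance
= 261.8 / 40.8
= 6.417 mm^3/m

6.417 mm^3/m


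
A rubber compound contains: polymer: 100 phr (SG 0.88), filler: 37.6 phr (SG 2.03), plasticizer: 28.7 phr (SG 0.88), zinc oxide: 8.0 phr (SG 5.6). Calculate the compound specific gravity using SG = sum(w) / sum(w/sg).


Sum of weights = 174.3
Volume contributions:
  polymer: 100/0.88 = 113.6364
  filler: 37.6/2.03 = 18.5222
  plasticizer: 28.7/0.88 = 32.6136
  zinc oxide: 8.0/5.6 = 1.4286
Sum of volumes = 166.2007
SG = 174.3 / 166.2007 = 1.049

SG = 1.049


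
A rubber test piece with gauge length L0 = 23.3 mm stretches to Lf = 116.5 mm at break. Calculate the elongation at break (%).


Elongation = (Lf - L0) / L0 * 100
= (116.5 - 23.3) / 23.3 * 100
= 93.2 / 23.3 * 100
= 400.0%

400.0%


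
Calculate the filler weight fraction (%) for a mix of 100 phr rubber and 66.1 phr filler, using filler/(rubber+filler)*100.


Filler % = filler / (rubber + filler) * 100
= 66.1 / (100 + 66.1) * 100
= 66.1 / 166.1 * 100
= 39.8%

39.8%


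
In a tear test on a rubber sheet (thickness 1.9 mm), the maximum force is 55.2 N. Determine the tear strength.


Tear strength = force / thickness
= 55.2 / 1.9
= 29.05 N/mm

29.05 N/mm


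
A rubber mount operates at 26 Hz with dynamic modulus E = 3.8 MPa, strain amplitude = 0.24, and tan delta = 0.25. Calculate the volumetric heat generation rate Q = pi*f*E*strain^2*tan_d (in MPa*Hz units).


Q = pi * f * E * strain^2 * tan_d
= pi * 26 * 3.8 * 0.24^2 * 0.25
= pi * 26 * 3.8 * 0.0576 * 0.25
= 4.4696

Q = 4.4696


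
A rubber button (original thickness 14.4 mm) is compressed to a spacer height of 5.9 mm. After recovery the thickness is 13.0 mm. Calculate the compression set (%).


CS = (t0 - recovered) / (t0 - ts) * 100
= (14.4 - 13.0) / (14.4 - 5.9) * 100
= 1.4 / 8.5 * 100
= 16.5%

16.5%


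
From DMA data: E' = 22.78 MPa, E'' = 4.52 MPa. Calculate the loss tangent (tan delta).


tan delta = E'' / E'
= 4.52 / 22.78
= 0.1984

tan delta = 0.1984


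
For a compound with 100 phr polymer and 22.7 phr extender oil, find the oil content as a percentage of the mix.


Oil % = oil / (100 + oil) * 100
= 22.7 / (100 + 22.7) * 100
= 22.7 / 122.7 * 100
= 18.5%

18.5%


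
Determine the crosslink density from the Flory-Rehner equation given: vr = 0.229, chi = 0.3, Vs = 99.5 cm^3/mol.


ln(1 - vr) = ln(1 - 0.229) = -0.2601
Numerator = -((-0.2601) + 0.229 + 0.3 * 0.229^2) = 0.0153
Denominator = 99.5 * (0.229^(1/3) - 0.229/2) = 49.4817
nu = 0.0153 / 49.4817 = 3.0990e-04 mol/cm^3

3.0990e-04 mol/cm^3


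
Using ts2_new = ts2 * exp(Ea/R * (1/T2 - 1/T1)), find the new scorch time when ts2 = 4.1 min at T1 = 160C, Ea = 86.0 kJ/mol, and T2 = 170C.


Convert temperatures: T1 = 160 + 273.15 = 433.15 K, T2 = 170 + 273.15 = 443.15 K
ts2_new = 4.1 * exp(86000 / 8.314 * (1/443.15 - 1/433.15))
1/T2 - 1/T1 = -5.2097e-05
ts2_new = 2.39 min

2.39 min


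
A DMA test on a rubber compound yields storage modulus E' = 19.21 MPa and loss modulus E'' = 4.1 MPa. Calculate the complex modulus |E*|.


|E*| = sqrt(E'^2 + E''^2)
= sqrt(19.21^2 + 4.1^2)
= sqrt(369.0241 + 16.8100)
= 19.643 MPa

19.643 MPa


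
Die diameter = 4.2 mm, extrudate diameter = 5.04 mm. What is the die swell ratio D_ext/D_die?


Die swell ratio = D_extrudate / D_die
= 5.04 / 4.2
= 1.2

Die swell = 1.2


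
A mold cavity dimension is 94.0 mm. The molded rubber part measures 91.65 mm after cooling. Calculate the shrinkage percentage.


Shrinkage = (mold - part) / mold * 100
= (94.0 - 91.65) / 94.0 * 100
= 2.35 / 94.0 * 100
= 2.5%

2.5%


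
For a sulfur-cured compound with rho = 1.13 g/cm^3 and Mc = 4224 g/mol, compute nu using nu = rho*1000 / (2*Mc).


nu = rho * 1000 / (2 * Mc)
nu = 1.13 * 1000 / (2 * 4224)
nu = 1130.0 / 8448
nu = 0.1338 mol/L

0.1338 mol/L


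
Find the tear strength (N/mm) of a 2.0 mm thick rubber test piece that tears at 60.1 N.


Tear strength = force / thickness
= 60.1 / 2.0
= 30.05 N/mm

30.05 N/mm


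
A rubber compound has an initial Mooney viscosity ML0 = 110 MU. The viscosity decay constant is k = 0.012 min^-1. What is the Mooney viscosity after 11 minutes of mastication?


ML = ML0 * exp(-k * t)
ML = 110 * exp(-0.012 * 11)
ML = 110 * 0.8763
ML = 96.4 MU

96.4 MU


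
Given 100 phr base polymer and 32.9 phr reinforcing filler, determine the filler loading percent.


Filler % = filler / (rubber + filler) * 100
= 32.9 / (100 + 32.9) * 100
= 32.9 / 132.9 * 100
= 24.76%

24.76%


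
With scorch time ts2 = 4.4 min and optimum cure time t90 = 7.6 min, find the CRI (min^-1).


CRI = 100 / (t90 - ts2)
= 100 / (7.6 - 4.4)
= 100 / 3.2
= 31.25 min^-1

31.25 min^-1


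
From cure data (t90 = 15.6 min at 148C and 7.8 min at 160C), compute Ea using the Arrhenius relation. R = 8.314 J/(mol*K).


T1 = 421.15 K, T2 = 433.15 K
1/T1 - 1/T2 = 6.5782e-05
ln(t1/t2) = ln(15.6/7.8) = 0.6931
Ea = 8.314 * 0.6931 / 6.5782e-05 = 87605.0938 J/mol
Ea = 87.61 kJ/mol

87.61 kJ/mol


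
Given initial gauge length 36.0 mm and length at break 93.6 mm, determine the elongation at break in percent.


Elongation = (Lf - L0) / L0 * 100
= (93.6 - 36.0) / 36.0 * 100
= 57.6 / 36.0 * 100
= 160.0%

160.0%


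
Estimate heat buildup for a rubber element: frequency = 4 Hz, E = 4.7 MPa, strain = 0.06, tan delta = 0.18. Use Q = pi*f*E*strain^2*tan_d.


Q = pi * f * E * strain^2 * tan_d
= pi * 4 * 4.7 * 0.06^2 * 0.18
= pi * 4 * 4.7 * 0.0036 * 0.18
= 0.0383

Q = 0.0383


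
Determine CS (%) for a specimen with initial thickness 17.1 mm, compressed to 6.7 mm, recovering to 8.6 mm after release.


CS = (t0 - recovered) / (t0 - ts) * 100
= (17.1 - 8.6) / (17.1 - 6.7) * 100
= 8.5 / 10.4 * 100
= 81.7%

81.7%


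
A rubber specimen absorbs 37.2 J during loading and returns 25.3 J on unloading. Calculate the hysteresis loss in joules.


Hysteresis loss = loading - unloading
= 37.2 - 25.3
= 11.9 J

11.9 J


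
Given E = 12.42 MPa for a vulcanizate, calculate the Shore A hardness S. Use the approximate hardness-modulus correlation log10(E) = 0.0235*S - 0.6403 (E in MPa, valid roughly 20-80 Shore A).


log10(E) = 0.0235*S - 0.6403  =>  S = (log10(E) + 0.6403) / 0.0235
log10(12.42) = 1.094122
S = (1.094122 + 0.6403) / 0.0235 = 1.734422 / 0.0235
S = 73.8

Shore A = 73.8


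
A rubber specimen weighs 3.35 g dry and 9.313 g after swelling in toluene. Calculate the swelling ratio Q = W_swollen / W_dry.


Q = W_swollen / W_dry
Q = 9.313 / 3.35
Q = 2.78

Q = 2.78


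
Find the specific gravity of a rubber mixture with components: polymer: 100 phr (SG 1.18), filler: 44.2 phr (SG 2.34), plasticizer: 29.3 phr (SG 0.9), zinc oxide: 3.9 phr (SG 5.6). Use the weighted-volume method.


Sum of weights = 177.4
Volume contributions:
  polymer: 100/1.18 = 84.7458
  filler: 44.2/2.34 = 18.8889
  plasticizer: 29.3/0.9 = 32.5556
  zinc oxide: 3.9/5.6 = 0.6964
Sum of volumes = 136.8866
SG = 177.4 / 136.8866 = 1.296

SG = 1.296


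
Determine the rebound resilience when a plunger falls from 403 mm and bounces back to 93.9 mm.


Resilience = h_rebound / h_drop * 100
= 93.9 / 403 * 100
= 23.3%

23.3%


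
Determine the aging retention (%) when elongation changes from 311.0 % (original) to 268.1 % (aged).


Retention = aged / original * 100
= 268.1 / 311.0 * 100
= 86.2%

86.2%


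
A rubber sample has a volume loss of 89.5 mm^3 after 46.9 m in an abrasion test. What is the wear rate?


Rate = volume_loss / distance
= 89.5 / 46.9
= 1.908 mm^3/m

1.908 mm^3/m


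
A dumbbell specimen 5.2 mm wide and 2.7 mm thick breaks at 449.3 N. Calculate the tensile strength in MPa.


Area = width * thickness = 5.2 * 2.7 = 14.04 mm^2
TS = force / area = 449.3 / 14.04 = 32.0 MPa

32.0 MPa


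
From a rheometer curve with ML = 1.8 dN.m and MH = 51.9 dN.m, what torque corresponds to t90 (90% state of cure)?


M90 = ML + 0.9 * (MH - ML)
M90 = 1.8 + 0.9 * (51.9 - 1.8)
M90 = 1.8 + 0.9 * 50.1
M90 = 46.89 dN.m

46.89 dN.m


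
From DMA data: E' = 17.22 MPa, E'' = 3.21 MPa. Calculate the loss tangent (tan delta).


tan delta = E'' / E'
= 3.21 / 17.22
= 0.1864

tan delta = 0.1864


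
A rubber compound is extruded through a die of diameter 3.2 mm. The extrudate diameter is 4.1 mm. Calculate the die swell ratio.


Die swell ratio = D_extrudate / D_die
= 4.1 / 3.2
= 1.281

Die swell = 1.281


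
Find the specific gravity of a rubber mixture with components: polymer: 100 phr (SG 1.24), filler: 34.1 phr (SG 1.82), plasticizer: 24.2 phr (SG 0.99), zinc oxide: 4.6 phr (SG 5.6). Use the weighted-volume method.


Sum of weights = 162.9
Volume contributions:
  polymer: 100/1.24 = 80.6452
  filler: 34.1/1.82 = 18.7363
  plasticizer: 24.2/0.99 = 24.4444
  zinc oxide: 4.6/5.6 = 0.8214
Sum of volumes = 124.6473
SG = 162.9 / 124.6473 = 1.307

SG = 1.307


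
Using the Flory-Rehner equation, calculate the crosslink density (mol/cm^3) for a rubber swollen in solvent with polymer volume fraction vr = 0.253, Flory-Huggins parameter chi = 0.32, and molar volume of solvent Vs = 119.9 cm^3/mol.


ln(1 - vr) = ln(1 - 0.253) = -0.2917
Numerator = -((-0.2917) + 0.253 + 0.32 * 0.253^2) = 0.0182
Denominator = 119.9 * (0.253^(1/3) - 0.253/2) = 60.6658
nu = 0.0182 / 60.6658 = 3.0012e-04 mol/cm^3

3.0012e-04 mol/cm^3


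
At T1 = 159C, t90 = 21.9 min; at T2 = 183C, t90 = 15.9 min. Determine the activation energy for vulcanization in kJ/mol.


T1 = 432.15 K, T2 = 456.15 K
1/T1 - 1/T2 = 1.2175e-04
ln(t1/t2) = ln(21.9/15.9) = 0.3202
Ea = 8.314 * 0.3202 / 1.2175e-04 = 21863.4280 J/mol
Ea = 21.86 kJ/mol

21.86 kJ/mol


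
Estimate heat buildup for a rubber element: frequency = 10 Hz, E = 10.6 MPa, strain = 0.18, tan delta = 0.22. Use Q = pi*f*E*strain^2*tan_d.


Q = pi * f * E * strain^2 * tan_d
= pi * 10 * 10.6 * 0.18^2 * 0.22
= pi * 10 * 10.6 * 0.0324 * 0.22
= 2.3737

Q = 2.3737


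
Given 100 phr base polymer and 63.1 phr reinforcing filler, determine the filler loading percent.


Filler % = filler / (rubber + filler) * 100
= 63.1 / (100 + 63.1) * 100
= 63.1 / 163.1 * 100
= 38.69%

38.69%


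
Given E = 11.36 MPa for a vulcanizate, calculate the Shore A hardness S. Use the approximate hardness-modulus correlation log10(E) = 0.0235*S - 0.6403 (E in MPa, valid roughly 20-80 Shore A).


log10(E) = 0.0235*S - 0.6403  =>  S = (log10(E) + 0.6403) / 0.0235
log10(11.36) = 1.055378
S = (1.055378 + 0.6403) / 0.0235 = 1.695678 / 0.0235
S = 72.2

Shore A = 72.2


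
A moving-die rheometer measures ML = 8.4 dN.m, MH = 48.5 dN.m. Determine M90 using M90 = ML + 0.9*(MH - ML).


M90 = ML + 0.9 * (MH - ML)
M90 = 8.4 + 0.9 * (48.5 - 8.4)
M90 = 8.4 + 0.9 * 40.1
M90 = 44.49 dN.m

44.49 dN.m


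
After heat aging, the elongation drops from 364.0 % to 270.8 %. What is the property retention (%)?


Retention = aged / original * 100
= 270.8 / 364.0 * 100
= 74.4%

74.4%


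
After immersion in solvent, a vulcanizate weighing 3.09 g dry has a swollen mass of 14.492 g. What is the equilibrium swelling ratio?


Q = W_swollen / W_dry
Q = 14.492 / 3.09
Q = 4.69

Q = 4.69


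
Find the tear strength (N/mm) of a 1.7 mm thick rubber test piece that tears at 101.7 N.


Tear strength = force / thickness
= 101.7 / 1.7
= 59.82 N/mm

59.82 N/mm


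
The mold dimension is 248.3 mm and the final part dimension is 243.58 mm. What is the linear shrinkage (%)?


Shrinkage = (mold - part) / mold * 100
= (248.3 - 243.58) / 248.3 * 100
= 4.72 / 248.3 * 100
= 1.9%

1.9%


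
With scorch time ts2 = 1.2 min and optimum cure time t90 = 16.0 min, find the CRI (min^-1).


CRI = 100 / (t90 - ts2)
= 100 / (16.0 - 1.2)
= 100 / 14.8
= 6.76 min^-1

6.76 min^-1


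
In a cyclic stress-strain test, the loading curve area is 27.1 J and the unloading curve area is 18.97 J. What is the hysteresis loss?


Hysteresis loss = loading - unloading
= 27.1 - 18.97
= 8.13 J

8.13 J


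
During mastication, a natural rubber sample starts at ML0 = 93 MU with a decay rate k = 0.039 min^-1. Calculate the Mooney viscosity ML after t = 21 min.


ML = ML0 * exp(-k * t)
ML = 93 * exp(-0.039 * 21)
ML = 93 * 0.4409
ML = 41.0 MU

41.0 MU


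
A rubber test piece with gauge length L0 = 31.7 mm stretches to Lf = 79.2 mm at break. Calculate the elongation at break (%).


Elongation = (Lf - L0) / L0 * 100
= (79.2 - 31.7) / 31.7 * 100
= 47.5 / 31.7 * 100
= 149.8%

149.8%


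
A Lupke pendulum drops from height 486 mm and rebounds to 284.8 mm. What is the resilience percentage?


Resilience = h_rebound / h_drop * 100
= 284.8 / 486 * 100
= 58.6%

58.6%


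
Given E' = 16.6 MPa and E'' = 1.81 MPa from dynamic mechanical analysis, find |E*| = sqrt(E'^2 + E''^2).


|E*| = sqrt(E'^2 + E''^2)
= sqrt(16.6^2 + 1.81^2)
= sqrt(275.5600 + 3.2761)
= 16.698 MPa

16.698 MPa


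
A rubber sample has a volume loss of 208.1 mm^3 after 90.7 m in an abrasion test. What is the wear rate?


Rate = volume_loss / distance
= 208.1 / 90.7
= 2.294 mm^3/m

2.294 mm^3/m


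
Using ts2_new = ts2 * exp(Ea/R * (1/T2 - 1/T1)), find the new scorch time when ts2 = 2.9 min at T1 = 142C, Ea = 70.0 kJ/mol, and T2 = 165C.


Convert temperatures: T1 = 142 + 273.15 = 415.15 K, T2 = 165 + 273.15 = 438.15 K
ts2_new = 2.9 * exp(70000 / 8.314 * (1/438.15 - 1/415.15))
1/T2 - 1/T1 = -1.2644e-04
ts2_new = 1.0 min

1.0 min


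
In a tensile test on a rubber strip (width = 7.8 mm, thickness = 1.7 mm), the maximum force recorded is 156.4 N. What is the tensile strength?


Area = width * thickness = 7.8 * 1.7 = 13.26 mm^2
TS = force / area = 156.4 / 13.26 = 11.79 MPa

11.79 MPa


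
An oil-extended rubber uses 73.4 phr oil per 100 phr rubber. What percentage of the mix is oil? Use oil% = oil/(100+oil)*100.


Oil % = oil / (100 + oil) * 100
= 73.4 / (100 + 73.4) * 100
= 73.4 / 173.4 * 100
= 42.33%

42.33%


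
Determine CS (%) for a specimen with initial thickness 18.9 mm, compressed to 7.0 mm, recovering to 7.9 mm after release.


CS = (t0 - recovered) / (t0 - ts) * 100
= (18.9 - 7.9) / (18.9 - 7.0) * 100
= 11.0 / 11.9 * 100
= 92.4%

92.4%


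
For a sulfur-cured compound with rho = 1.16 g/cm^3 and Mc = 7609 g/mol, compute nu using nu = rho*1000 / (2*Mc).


nu = rho * 1000 / (2 * Mc)
nu = 1.16 * 1000 / (2 * 7609)
nu = 1160.0 / 15218
nu = 0.0762 mol/L

0.0762 mol/L


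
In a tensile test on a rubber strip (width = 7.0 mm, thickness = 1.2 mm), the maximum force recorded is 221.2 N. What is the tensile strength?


Area = width * thickness = 7.0 * 1.2 = 8.4 mm^2
TS = force / area = 221.2 / 8.4 = 26.33 MPa

26.33 MPa


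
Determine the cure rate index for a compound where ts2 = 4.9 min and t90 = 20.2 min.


CRI = 100 / (t90 - ts2)
= 100 / (20.2 - 4.9)
= 100 / 15.3
= 6.54 min^-1

6.54 min^-1


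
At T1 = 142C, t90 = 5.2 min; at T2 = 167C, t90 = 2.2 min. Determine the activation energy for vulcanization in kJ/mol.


T1 = 415.15 K, T2 = 440.15 K
1/T1 - 1/T2 = 1.3682e-04
ln(t1/t2) = ln(5.2/2.2) = 0.8602
Ea = 8.314 * 0.8602 / 1.3682e-04 = 52272.8088 J/mol
Ea = 52.27 kJ/mol

52.27 kJ/mol


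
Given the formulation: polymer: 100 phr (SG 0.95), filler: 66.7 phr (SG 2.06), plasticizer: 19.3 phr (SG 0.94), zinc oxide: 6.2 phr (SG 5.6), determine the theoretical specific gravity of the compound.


Sum of weights = 192.2
Volume contributions:
  polymer: 100/0.95 = 105.2632
  filler: 66.7/2.06 = 32.3786
  plasticizer: 19.3/0.94 = 20.5319
  zinc oxide: 6.2/5.6 = 1.1071
Sum of volumes = 159.2809
SG = 192.2 / 159.2809 = 1.207

SG = 1.207


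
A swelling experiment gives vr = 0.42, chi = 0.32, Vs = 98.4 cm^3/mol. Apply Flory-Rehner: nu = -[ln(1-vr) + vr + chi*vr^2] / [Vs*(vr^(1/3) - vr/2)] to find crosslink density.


ln(1 - vr) = ln(1 - 0.42) = -0.5447
Numerator = -((-0.5447) + 0.42 + 0.32 * 0.42^2) = 0.0683
Denominator = 98.4 * (0.42^(1/3) - 0.42/2) = 53.0265
nu = 0.0683 / 53.0265 = 0.0013 mol/cm^3

0.0013 mol/cm^3


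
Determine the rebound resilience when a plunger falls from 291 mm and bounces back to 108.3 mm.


Resilience = h_rebound / h_drop * 100
= 108.3 / 291 * 100
= 37.2%

37.2%


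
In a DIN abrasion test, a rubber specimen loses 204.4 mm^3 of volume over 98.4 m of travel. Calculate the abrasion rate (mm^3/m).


Rate = volume_loss / distance
= 204.4 / 98.4
= 2.077 mm^3/m

2.077 mm^3/m


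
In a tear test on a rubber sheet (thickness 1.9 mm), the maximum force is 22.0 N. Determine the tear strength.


Tear strength = force / thickness
= 22.0 / 1.9
= 11.58 N/mm

11.58 N/mm


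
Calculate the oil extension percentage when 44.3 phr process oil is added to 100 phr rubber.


Oil % = oil / (100 + oil) * 100
= 44.3 / (100 + 44.3) * 100
= 44.3 / 144.3 * 100
= 30.7%

30.7%


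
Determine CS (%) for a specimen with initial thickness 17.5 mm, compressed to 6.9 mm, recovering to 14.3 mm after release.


CS = (t0 - recovered) / (t0 - ts) * 100
= (17.5 - 14.3) / (17.5 - 6.9) * 100
= 3.2 / 10.6 * 100
= 30.2%

30.2%


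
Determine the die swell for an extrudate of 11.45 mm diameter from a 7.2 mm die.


Die swell ratio = D_extrudate / D_die
= 11.45 / 7.2
= 1.59

Die swell = 1.59


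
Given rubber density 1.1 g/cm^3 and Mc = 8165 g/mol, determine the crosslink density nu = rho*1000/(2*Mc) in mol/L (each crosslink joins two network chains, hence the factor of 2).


nu = rho * 1000 / (2 * Mc)
nu = 1.1 * 1000 / (2 * 8165)
nu = 1100.0 / 16330
nu = 0.0674 mol/L

0.0674 mol/L


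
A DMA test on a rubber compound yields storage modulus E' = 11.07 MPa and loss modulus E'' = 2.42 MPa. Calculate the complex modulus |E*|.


|E*| = sqrt(E'^2 + E''^2)
= sqrt(11.07^2 + 2.42^2)
= sqrt(122.5449 + 5.8564)
= 11.331 MPa

11.331 MPa


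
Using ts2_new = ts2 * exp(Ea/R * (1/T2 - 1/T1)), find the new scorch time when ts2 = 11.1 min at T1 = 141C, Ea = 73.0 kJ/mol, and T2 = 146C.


Convert temperatures: T1 = 141 + 273.15 = 414.15 K, T2 = 146 + 273.15 = 419.15 K
ts2_new = 11.1 * exp(73000 / 8.314 * (1/419.15 - 1/414.15))
1/T2 - 1/T1 = -2.8803e-05
ts2_new = 8.62 min

8.62 min


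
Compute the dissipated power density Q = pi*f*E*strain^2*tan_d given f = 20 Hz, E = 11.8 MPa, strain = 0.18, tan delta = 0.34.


Q = pi * f * E * strain^2 * tan_d
= pi * 20 * 11.8 * 0.18^2 * 0.34
= pi * 20 * 11.8 * 0.0324 * 0.34
= 8.1674

Q = 8.1674


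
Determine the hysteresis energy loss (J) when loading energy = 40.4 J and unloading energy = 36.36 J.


Hysteresis loss = loading - unloading
= 40.4 - 36.36
= 4.04 J

4.04 J


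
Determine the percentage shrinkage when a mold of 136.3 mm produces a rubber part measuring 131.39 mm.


Shrinkage = (mold - part) / mold * 100
= (136.3 - 131.39) / 136.3 * 100
= 4.91 / 136.3 * 100
= 3.6%

3.6%


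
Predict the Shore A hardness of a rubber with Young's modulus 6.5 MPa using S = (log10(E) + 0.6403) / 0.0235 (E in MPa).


log10(E) = 0.0235*S - 0.6403  =>  S = (log10(E) + 0.6403) / 0.0235
log10(6.5) = 0.812913
S = (0.812913 + 0.6403) / 0.0235 = 1.453213 / 0.0235
S = 61.8

Shore A = 61.8


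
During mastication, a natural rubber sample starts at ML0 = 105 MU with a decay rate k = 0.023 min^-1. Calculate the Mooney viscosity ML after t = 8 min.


ML = ML0 * exp(-k * t)
ML = 105 * exp(-0.023 * 8)
ML = 105 * 0.8319
ML = 87.35 MU

87.35 MU


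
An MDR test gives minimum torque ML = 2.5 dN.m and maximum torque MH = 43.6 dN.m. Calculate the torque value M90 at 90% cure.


M90 = ML + 0.9 * (MH - ML)
M90 = 2.5 + 0.9 * (43.6 - 2.5)
M90 = 2.5 + 0.9 * 41.1
M90 = 39.49 dN.m

39.49 dN.m


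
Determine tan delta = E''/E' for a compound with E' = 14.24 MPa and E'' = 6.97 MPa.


tan delta = E'' / E'
= 6.97 / 14.24
= 0.4895

tan delta = 0.4895


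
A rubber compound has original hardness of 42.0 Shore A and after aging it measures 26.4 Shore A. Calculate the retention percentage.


Retention = aged / original * 100
= 26.4 / 42.0 * 100
= 62.9%

62.9%


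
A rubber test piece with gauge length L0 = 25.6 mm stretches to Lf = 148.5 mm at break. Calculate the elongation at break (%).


Elongation = (Lf - L0) / L0 * 100
= (148.5 - 25.6) / 25.6 * 100
= 122.9 / 25.6 * 100
= 480.1%

480.1%


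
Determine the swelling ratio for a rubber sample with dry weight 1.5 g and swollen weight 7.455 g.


Q = W_swollen / W_dry
Q = 7.455 / 1.5
Q = 4.97

Q = 4.97


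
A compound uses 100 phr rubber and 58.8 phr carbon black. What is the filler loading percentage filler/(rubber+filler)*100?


Filler % = filler / (rubber + filler) * 100
= 58.8 / (100 + 58.8) * 100
= 58.8 / 158.8 * 100
= 37.03%

37.03%


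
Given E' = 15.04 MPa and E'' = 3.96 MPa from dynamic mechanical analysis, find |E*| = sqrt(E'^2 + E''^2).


|E*| = sqrt(E'^2 + E''^2)
= sqrt(15.04^2 + 3.96^2)
= sqrt(226.2016 + 15.6816)
= 15.553 MPa

15.553 MPa


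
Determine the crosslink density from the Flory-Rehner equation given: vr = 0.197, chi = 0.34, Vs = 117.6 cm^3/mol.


ln(1 - vr) = ln(1 - 0.197) = -0.2194
Numerator = -((-0.2194) + 0.197 + 0.34 * 0.197^2) = 0.0092
Denominator = 117.6 * (0.197^(1/3) - 0.197/2) = 56.8437
nu = 0.0092 / 56.8437 = 1.6194e-04 mol/cm^3

1.6194e-04 mol/cm^3


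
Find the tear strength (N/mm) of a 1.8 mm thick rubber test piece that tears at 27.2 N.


Tear strength = force / thickness
= 27.2 / 1.8
= 15.11 N/mm

15.11 N/mm


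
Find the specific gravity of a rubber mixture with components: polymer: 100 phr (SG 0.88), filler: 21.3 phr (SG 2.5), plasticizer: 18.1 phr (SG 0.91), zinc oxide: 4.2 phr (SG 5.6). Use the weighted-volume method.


Sum of weights = 143.6
Volume contributions:
  polymer: 100/0.88 = 113.6364
  filler: 21.3/2.5 = 8.5200
  plasticizer: 18.1/0.91 = 19.8901
  zinc oxide: 4.2/5.6 = 0.7500
Sum of volumes = 142.7965
SG = 143.6 / 142.7965 = 1.006

SG = 1.006


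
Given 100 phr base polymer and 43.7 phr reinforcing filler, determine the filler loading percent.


Filler % = filler / (rubber + filler) * 100
= 43.7 / (100 + 43.7) * 100
= 43.7 / 143.7 * 100
= 30.41%

30.41%


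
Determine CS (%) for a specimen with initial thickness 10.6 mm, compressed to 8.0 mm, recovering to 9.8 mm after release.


CS = (t0 - recovered) / (t0 - ts) * 100
= (10.6 - 9.8) / (10.6 - 8.0) * 100
= 0.8 / 2.6 * 100
= 30.8%

30.8%


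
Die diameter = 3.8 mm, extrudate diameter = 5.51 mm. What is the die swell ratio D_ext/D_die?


Die swell ratio = D_extrudate / D_die
= 5.51 / 3.8
= 1.45

Die swell = 1.45


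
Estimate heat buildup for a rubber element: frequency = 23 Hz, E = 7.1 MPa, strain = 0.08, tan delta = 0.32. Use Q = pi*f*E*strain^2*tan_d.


Q = pi * f * E * strain^2 * tan_d
= pi * 23 * 7.1 * 0.08^2 * 0.32
= pi * 23 * 7.1 * 0.0064 * 0.32
= 1.0507

Q = 1.0507


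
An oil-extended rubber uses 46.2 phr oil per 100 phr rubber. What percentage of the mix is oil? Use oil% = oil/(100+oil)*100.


Oil % = oil / (100 + oil) * 100
= 46.2 / (100 + 46.2) * 100
= 46.2 / 146.2 * 100
= 31.6%

31.6%


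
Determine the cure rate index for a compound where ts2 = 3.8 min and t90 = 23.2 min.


CRI = 100 / (t90 - ts2)
= 100 / (23.2 - 3.8)
= 100 / 19.4
= 5.15 min^-1

5.15 min^-1


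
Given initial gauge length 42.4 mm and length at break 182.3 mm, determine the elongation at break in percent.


Elongation = (Lf - L0) / L0 * 100
= (182.3 - 42.4) / 42.4 * 100
= 139.9 / 42.4 * 100
= 330.0%

330.0%


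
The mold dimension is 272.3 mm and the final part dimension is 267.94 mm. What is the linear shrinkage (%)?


Shrinkage = (mold - part) / mold * 100
= (272.3 - 267.94) / 272.3 * 100
= 4.36 / 272.3 * 100
= 1.6%

1.6%


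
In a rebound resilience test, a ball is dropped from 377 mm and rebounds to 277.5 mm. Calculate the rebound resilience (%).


Resilience = h_rebound / h_drop * 100
= 277.5 / 377 * 100
= 73.6%

73.6%


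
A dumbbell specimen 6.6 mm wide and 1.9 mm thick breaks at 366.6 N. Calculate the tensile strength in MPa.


Area = width * thickness = 6.6 * 1.9 = 12.54 mm^2
TS = force / area = 366.6 / 12.54 = 29.23 MPa

29.23 MPa


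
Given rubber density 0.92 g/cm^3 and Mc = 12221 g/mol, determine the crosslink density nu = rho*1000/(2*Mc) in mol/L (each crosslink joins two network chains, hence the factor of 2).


nu = rho * 1000 / (2 * Mc)
nu = 0.92 * 1000 / (2 * 12221)
nu = 920.0 / 24442
nu = 0.0376 mol/L

0.0376 mol/L


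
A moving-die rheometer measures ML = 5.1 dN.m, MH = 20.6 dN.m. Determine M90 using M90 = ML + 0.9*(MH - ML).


M90 = ML + 0.9 * (MH - ML)
M90 = 5.1 + 0.9 * (20.6 - 5.1)
M90 = 5.1 + 0.9 * 15.5
M90 = 19.05 dN.m

19.05 dN.m


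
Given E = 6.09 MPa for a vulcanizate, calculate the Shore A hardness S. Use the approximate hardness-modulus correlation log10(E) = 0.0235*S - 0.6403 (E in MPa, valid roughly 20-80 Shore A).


log10(E) = 0.0235*S - 0.6403  =>  S = (log10(E) + 0.6403) / 0.0235
log10(6.09) = 0.784617
S = (0.784617 + 0.6403) / 0.0235 = 1.424917 / 0.0235
S = 60.6

Shore A = 60.6


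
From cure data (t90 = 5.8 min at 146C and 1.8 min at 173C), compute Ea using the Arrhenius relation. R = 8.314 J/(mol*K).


T1 = 419.15 K, T2 = 446.15 K
1/T1 - 1/T2 = 1.4438e-04
ln(t1/t2) = ln(5.8/1.8) = 1.1701
Ea = 8.314 * 1.1701 / 1.4438e-04 = 67376.5754 J/mol
Ea = 67.38 kJ/mol

67.38 kJ/mol


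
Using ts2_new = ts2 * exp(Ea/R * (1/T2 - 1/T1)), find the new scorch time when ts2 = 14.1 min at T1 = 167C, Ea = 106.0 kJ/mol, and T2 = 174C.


Convert temperatures: T1 = 167 + 273.15 = 440.15 K, T2 = 174 + 273.15 = 447.15 K
ts2_new = 14.1 * exp(106000 / 8.314 * (1/447.15 - 1/440.15))
1/T2 - 1/T1 = -3.5567e-05
ts2_new = 8.96 min

8.96 min


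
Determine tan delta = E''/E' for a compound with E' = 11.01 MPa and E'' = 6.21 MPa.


tan delta = E'' / E'
= 6.21 / 11.01
= 0.564

tan delta = 0.564


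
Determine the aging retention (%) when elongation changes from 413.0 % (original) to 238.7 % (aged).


Retention = aged / original * 100
= 238.7 / 413.0 * 100
= 57.8%

57.8%


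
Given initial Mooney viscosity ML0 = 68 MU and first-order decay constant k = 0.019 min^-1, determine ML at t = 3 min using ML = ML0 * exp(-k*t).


ML = ML0 * exp(-k * t)
ML = 68 * exp(-0.019 * 3)
ML = 68 * 0.9446
ML = 64.23 MU

64.23 MU


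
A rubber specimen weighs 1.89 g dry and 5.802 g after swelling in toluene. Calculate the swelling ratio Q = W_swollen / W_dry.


Q = W_swollen / W_dry
Q = 5.802 / 1.89
Q = 3.07

Q = 3.07


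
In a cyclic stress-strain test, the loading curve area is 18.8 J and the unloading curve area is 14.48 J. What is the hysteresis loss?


Hysteresis loss = loading - unloading
= 18.8 - 14.48
= 4.32 J

4.32 J


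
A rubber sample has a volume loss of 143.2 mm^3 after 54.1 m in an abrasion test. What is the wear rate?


Rate = volume_loss / distance
= 143.2 / 54.1
= 2.647 mm^3/m

2.647 mm^3/m


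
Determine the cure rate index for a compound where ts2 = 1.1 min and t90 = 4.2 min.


CRI = 100 / (t90 - ts2)
= 100 / (4.2 - 1.1)
= 100 / 3.1
= 32.26 min^-1

32.26 min^-1


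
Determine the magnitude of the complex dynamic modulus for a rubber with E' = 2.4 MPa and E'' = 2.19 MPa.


|E*| = sqrt(E'^2 + E''^2)
= sqrt(2.4^2 + 2.19^2)
= sqrt(5.7600 + 4.7961)
= 3.249 MPa

3.249 MPa


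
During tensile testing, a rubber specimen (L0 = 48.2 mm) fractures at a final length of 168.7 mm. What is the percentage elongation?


Elongation = (Lf - L0) / L0 * 100
= (168.7 - 48.2) / 48.2 * 100
= 120.5 / 48.2 * 100
= 250.0%

250.0%


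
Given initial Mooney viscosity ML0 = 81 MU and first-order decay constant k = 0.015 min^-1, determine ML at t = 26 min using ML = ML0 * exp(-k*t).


ML = ML0 * exp(-k * t)
ML = 81 * exp(-0.015 * 26)
ML = 81 * 0.6771
ML = 54.84 MU

54.84 MU


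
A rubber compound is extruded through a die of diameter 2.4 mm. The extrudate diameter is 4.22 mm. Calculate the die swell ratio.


Die swell ratio = D_extrudate / D_die
= 4.22 / 2.4
= 1.758

Die swell = 1.758


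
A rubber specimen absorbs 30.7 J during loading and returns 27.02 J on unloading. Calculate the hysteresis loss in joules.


Hysteresis loss = loading - unloading
= 30.7 - 27.02
= 3.68 J

3.68 J


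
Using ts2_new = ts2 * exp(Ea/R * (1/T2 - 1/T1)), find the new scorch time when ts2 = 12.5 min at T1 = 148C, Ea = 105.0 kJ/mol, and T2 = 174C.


Convert temperatures: T1 = 148 + 273.15 = 421.15 K, T2 = 174 + 273.15 = 447.15 K
ts2_new = 12.5 * exp(105000 / 8.314 * (1/447.15 - 1/421.15))
1/T2 - 1/T1 = -1.3806e-04
ts2_new = 2.19 min

2.19 min


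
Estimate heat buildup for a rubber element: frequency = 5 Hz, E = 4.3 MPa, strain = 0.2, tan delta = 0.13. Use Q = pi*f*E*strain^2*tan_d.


Q = pi * f * E * strain^2 * tan_d
= pi * 5 * 4.3 * 0.2^2 * 0.13
= pi * 5 * 4.3 * 0.0400 * 0.13
= 0.3512

Q = 0.3512


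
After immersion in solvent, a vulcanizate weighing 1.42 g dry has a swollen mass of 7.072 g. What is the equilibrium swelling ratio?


Q = W_swollen / W_dry
Q = 7.072 / 1.42
Q = 4.98

Q = 4.98


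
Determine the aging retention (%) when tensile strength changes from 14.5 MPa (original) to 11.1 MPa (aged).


Retention = aged / original * 100
= 11.1 / 14.5 * 100
= 76.6%

76.6%


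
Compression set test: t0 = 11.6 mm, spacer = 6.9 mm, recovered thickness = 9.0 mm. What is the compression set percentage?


CS = (t0 - recovered) / (t0 - ts) * 100
= (11.6 - 9.0) / (11.6 - 6.9) * 100
= 2.6 / 4.7 * 100
= 55.3%

55.3%


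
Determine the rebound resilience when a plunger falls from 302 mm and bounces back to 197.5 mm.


Resilience = h_rebound / h_drop * 100
= 197.5 / 302 * 100
= 65.4%

65.4%


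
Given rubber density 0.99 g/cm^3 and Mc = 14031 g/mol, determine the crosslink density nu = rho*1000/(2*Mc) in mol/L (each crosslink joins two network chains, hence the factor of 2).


nu = rho * 1000 / (2 * Mc)
nu = 0.99 * 1000 / (2 * 14031)
nu = 990.0 / 28062
nu = 0.0353 mol/L

0.0353 mol/L


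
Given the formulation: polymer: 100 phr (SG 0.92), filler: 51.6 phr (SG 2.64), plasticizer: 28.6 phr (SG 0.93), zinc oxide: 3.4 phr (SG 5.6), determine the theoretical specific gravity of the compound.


Sum of weights = 183.6
Volume contributions:
  polymer: 100/0.92 = 108.6957
  filler: 51.6/2.64 = 19.5455
  plasticizer: 28.6/0.93 = 30.7527
  zinc oxide: 3.4/5.6 = 0.6071
Sum of volumes = 159.6009
SG = 183.6 / 159.6009 = 1.15

SG = 1.15


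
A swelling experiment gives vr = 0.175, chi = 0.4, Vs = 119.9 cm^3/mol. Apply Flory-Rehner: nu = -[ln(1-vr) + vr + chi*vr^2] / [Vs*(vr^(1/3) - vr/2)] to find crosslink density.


ln(1 - vr) = ln(1 - 0.175) = -0.1924
Numerator = -((-0.1924) + 0.175 + 0.4 * 0.175^2) = 0.0051
Denominator = 119.9 * (0.175^(1/3) - 0.175/2) = 56.5742
nu = 0.0051 / 56.5742 = 9.0534e-05 mol/cm^3

9.0534e-05 mol/cm^3


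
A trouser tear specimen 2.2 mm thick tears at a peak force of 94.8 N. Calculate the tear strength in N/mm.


Tear strength = force / thickness
= 94.8 / 2.2
= 43.09 N/mm

43.09 N/mm


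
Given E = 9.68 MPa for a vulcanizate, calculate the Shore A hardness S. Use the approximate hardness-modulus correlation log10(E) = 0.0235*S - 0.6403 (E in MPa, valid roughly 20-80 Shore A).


log10(E) = 0.0235*S - 0.6403  =>  S = (log10(E) + 0.6403) / 0.0235
log10(9.68) = 0.985875
S = (0.985875 + 0.6403) / 0.0235 = 1.626175 / 0.0235
S = 69.2

Shore A = 69.2


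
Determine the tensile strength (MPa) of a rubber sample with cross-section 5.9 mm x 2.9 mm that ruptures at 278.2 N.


Area = width * thickness = 5.9 * 2.9 = 17.11 mm^2
TS = force / area = 278.2 / 17.11 = 16.26 MPa

16.26 MPa


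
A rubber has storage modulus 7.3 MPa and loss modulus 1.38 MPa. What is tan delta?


tan delta = E'' / E'
= 1.38 / 7.3
= 0.189

tan delta = 0.189


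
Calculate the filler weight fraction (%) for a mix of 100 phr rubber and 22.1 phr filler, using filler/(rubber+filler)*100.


Filler % = filler / (rubber + filler) * 100
= 22.1 / (100 + 22.1) * 100
= 22.1 / 122.1 * 100
= 18.1%

18.1%


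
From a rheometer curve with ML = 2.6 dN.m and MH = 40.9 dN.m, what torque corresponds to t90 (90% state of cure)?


M90 = ML + 0.9 * (MH - ML)
M90 = 2.6 + 0.9 * (40.9 - 2.6)
M90 = 2.6 + 0.9 * 38.3
M90 = 37.07 dN.m

37.07 dN.m


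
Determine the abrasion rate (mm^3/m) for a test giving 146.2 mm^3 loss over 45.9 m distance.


Rate = volume_loss / distance
= 146.2 / 45.9
= 3.185 mm^3/m

3.185 mm^3/m


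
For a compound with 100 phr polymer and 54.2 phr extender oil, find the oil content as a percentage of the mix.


Oil % = oil / (100 + oil) * 100
= 54.2 / (100 + 54.2) * 100
= 54.2 / 154.2 * 100
= 35.15%

35.15%


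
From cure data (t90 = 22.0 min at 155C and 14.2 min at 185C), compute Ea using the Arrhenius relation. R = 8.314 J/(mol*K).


T1 = 428.15 K, T2 = 458.15 K
1/T1 - 1/T2 = 1.5294e-04
ln(t1/t2) = ln(22.0/14.2) = 0.4378
Ea = 8.314 * 0.4378 / 1.5294e-04 = 23799.5446 J/mol
Ea = 23.8 kJ/mol

23.8 kJ/mol


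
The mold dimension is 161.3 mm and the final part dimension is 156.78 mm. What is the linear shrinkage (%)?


Shrinkage = (mold - part) / mold * 100
= (161.3 - 156.78) / 161.3 * 100
= 4.52 / 161.3 * 100
= 2.8%

2.8%


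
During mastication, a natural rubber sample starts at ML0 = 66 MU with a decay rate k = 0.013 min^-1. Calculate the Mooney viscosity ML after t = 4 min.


ML = ML0 * exp(-k * t)
ML = 66 * exp(-0.013 * 4)
ML = 66 * 0.9493
ML = 62.66 MU

62.66 MU


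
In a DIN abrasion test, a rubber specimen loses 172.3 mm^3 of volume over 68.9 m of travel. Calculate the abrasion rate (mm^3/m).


Rate = volume_loss / distance
= 172.3 / 68.9
= 2.501 mm^3/m

2.501 mm^3/m


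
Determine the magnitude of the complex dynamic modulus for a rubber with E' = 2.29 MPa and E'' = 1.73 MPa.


|E*| = sqrt(E'^2 + E''^2)
= sqrt(2.29^2 + 1.73^2)
= sqrt(5.2441 + 2.9929)
= 2.87 MPa

2.87 MPa


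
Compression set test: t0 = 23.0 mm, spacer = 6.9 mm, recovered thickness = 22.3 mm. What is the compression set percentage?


CS = (t0 - recovered) / (t0 - ts) * 100
= (23.0 - 22.3) / (23.0 - 6.9) * 100
= 0.7 / 16.1 * 100
= 4.3%

4.3%


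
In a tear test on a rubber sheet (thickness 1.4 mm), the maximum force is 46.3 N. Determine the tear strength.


Tear strength = force / thickness
= 46.3 / 1.4
= 33.07 N/mm

33.07 N/mm


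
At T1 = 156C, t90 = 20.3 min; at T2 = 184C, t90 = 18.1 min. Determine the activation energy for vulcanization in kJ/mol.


T1 = 429.15 K, T2 = 457.15 K
1/T1 - 1/T2 = 1.4272e-04
ln(t1/t2) = ln(20.3/18.1) = 0.1147
Ea = 8.314 * 0.1147 / 1.4272e-04 = 6682.1639 J/mol
Ea = 6.68 kJ/mol

6.68 kJ/mol


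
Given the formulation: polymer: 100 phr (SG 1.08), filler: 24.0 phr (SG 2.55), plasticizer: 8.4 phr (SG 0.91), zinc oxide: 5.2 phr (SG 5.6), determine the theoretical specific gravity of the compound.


Sum of weights = 137.6
Volume contributions:
  polymer: 100/1.08 = 92.5926
  filler: 24.0/2.55 = 9.4118
  plasticizer: 8.4/0.91 = 9.2308
  zinc oxide: 5.2/5.6 = 0.9286
Sum of volumes = 112.1637
SG = 137.6 / 112.1637 = 1.227

SG = 1.227


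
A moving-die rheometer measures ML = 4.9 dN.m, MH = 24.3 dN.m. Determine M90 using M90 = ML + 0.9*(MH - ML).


M90 = ML + 0.9 * (MH - ML)
M90 = 4.9 + 0.9 * (24.3 - 4.9)
M90 = 4.9 + 0.9 * 19.4
M90 = 22.36 dN.m

22.36 dN.m


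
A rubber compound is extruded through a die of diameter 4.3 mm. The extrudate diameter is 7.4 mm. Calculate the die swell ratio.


Die swell ratio = D_extrudate / D_die
= 7.4 / 4.3
= 1.721

Die swell = 1.721


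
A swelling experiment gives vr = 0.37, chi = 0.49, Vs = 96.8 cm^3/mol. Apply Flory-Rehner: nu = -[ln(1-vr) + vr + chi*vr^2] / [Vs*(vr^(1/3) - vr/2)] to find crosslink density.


ln(1 - vr) = ln(1 - 0.37) = -0.4620
Numerator = -((-0.4620) + 0.37 + 0.49 * 0.37^2) = 0.0250
Denominator = 96.8 * (0.37^(1/3) - 0.37/2) = 51.5852
nu = 0.0250 / 51.5852 = 4.8375e-04 mol/cm^3

4.8375e-04 mol/cm^3


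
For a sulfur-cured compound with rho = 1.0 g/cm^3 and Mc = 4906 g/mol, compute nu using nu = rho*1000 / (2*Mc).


nu = rho * 1000 / (2 * Mc)
nu = 1.0 * 1000 / (2 * 4906)
nu = 1000.0 / 9812
nu = 0.1019 mol/L

0.1019 mol/L


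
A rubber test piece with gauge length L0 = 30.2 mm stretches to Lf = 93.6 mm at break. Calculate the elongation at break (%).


Elongation = (Lf - L0) / L0 * 100
= (93.6 - 30.2) / 30.2 * 100
= 63.4 / 30.2 * 100
= 209.9%

209.9%


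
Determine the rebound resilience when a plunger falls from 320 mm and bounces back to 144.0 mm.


Resilience = h_rebound / h_drop * 100
= 144.0 / 320 * 100
= 45.0%

45.0%


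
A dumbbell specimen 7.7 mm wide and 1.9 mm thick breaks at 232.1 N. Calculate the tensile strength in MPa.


Area = width * thickness = 7.7 * 1.9 = 14.63 mm^2
TS = force / area = 232.1 / 14.63 = 15.86 MPa

15.86 MPa


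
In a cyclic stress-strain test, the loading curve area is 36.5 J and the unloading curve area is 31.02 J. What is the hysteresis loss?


Hysteresis loss = loading - unloading
= 36.5 - 31.02
= 5.48 J

5.48 J
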